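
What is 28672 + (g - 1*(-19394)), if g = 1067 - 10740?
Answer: 38393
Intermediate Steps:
g = -9673
28672 + (g - 1*(-19394)) = 28672 + (-9673 - 1*(-19394)) = 28672 + (-9673 + 19394) = 28672 + 9721 = 38393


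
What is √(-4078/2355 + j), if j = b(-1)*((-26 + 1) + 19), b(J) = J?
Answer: 2*√5918115/2355 ≈ 2.0660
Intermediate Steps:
j = 6 (j = -((-26 + 1) + 19) = -(-25 + 19) = -1*(-6) = 6)
√(-4078/2355 + j) = √(-4078/2355 + 6) = √(10052/2355) = 2*√5918115/2355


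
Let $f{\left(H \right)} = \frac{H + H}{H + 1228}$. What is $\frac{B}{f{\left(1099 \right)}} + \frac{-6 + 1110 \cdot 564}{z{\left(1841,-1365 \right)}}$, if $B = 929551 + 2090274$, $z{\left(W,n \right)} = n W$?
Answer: $\frac{840901777995483}{263023670} \approx 3.1971 \cdot 10^{6}$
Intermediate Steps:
$z{\left(W,n \right)} = W n$
$f{\left(H \right)} = \frac{2 H}{1228 + H}$
$B = 3019825$
$\frac{B}{f{\left(1099 \right)}} + \frac{-6 + 1110 \cdot 564}{z{\left(1841,-1365 \right)}} = \frac{3019825}{2 \cdot 1099 \frac{1}{1228 + 1099}} + \frac{-6 + 1110 \cdot 564}{1841 \left(-1365\right)} = \frac{3019825}{2 \cdot 1099 \cdot \frac{1}{2327}} + \frac{-6 + 626040}{-2512965} = \frac{3019825}{2 \cdot 1099 \cdot \frac{1}{2327}} + 626034 \left(- \frac{1}{2512965}\right) = \frac{3019825}{\frac{2198}{2327}} - \frac{208678}{837655} = 3019825 \cdot \frac{2327}{2198} - \frac{208678}{837655} = \frac{7027132775}{2198} - \frac{208678}{837655} = \frac{840901777995483}{263023670}$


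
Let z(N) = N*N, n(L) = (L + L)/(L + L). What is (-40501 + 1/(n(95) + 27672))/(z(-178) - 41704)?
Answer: 93398681/23106955 ≈ 4.0420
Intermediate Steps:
n(L) = 1 (n(L) = (2*L)/((2*L)) = (2*L)*(1/(2*L)) = 1)
z(N) = N²
(-40501 + 1/(n(95) + 27672))/(z(-178) - 41704) = (-40501 + 1/(1 + 27672))/((-178)² - 41704) = (-40501 + 1/27673)/(31684 - 41704) = (-40501 + 1/27673)/(-10020) = -1120784172/27673*(-1/10020) = 93398681/23106955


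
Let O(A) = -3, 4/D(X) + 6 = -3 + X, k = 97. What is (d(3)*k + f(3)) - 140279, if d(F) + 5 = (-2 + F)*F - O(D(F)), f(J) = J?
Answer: -140179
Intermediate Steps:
D(X) = 4/(-9 + X) (D(X) = 4/(-6 + (-3 + X)) = 4/(-9 + X))
d(F) = -2 + F*(-2 + F) (d(F) = -5 + ((-2 + F)*F - 1*(-3)) = -5 + (F*(-2 + F) + 3) = -5 + (3 + F*(-2 + F)) = -2 + F*(-2 + F))
(d(3)*k + f(3)) - 140279 = ((-2 + 3² - 2*3)*97 + 3) - 140279 = ((-2 + 9 - 6)*97 + 3) - 140279 = (1*97 + 3) - 140279 = (97 + 3) - 140279 = 100 - 140279 = -140179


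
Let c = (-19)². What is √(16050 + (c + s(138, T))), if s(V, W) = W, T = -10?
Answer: √16401 ≈ 128.07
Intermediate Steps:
c = 361
√(16050 + (c + s(138, T))) = √(16050 + (361 - 10)) = √(16050 + 351) = √16401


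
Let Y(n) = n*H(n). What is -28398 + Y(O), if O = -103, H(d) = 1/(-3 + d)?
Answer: -3010085/106 ≈ -28397.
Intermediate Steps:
Y(n) = n/(-3 + n)
-28398 + Y(O) = -28398 - 103/(-3 - 103) = -28398 - 103/(-106) = -28398 - 103*(-1/106) = -28398 + 103/106 = -3010085/106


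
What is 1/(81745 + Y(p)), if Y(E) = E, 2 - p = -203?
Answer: 1/81950 ≈ 1.2203e-5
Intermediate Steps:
p = 205 (p = 2 - 1*(-203) = 2 + 203 = 205)
1/(81745 + Y(p)) = 1/(81745 + 205) = 1/81950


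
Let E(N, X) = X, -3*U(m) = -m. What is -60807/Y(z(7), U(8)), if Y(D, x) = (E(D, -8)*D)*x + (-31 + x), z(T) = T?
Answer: 182421/533 ≈ 342.25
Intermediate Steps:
U(m) = m/3 (U(m) = -(-1)*m/3 = m/3)
Y(D, x) = -31 + x - 8*D*x (Y(D, x) = (-8*D)*x + (-31 + x) = -8*D*x + (-31 + x) = -31 + x - 8*D*x)
-60807/Y(z(7), U(8)) = -60807/(-31 + (⅓)*8 - 8*7*(⅓)*8) = -60807/(-31 + 8/3 - 8*7*8/3) = -60807/(-31 + 8/3 - 448/3) = -60807/(-533/3) = -60807*(-3/533) = 182421/533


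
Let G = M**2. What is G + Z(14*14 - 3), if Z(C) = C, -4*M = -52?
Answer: 362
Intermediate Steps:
M = 13 (M = -1/4*(-52) = 13)
G = 169 (G = 13**2 = 169)
G + Z(14*14 - 3) = 169 + (14*14 - 3) = 169 + (196 - 3) = 169 + 193 = 362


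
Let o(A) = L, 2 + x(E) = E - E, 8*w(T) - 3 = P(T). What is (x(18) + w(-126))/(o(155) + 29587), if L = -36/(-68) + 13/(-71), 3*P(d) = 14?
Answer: -30175/857086248 ≈ -3.5206e-5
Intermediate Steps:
P(d) = 14/3 (P(d) = (⅓)*14 = 14/3)
w(T) = 23/24 (w(T) = 3/8 + (⅛)*(14/3) = 3/8 + 7/12 = 23/24)
L = 418/1207 (L = -36*(-1/68) + 13*(-1/71) = 9/17 - 13/71 = 418/1207 ≈ 0.34631)
x(E) = -2 (x(E) = -2 + (E - E) = -2 + 0 = -2)
o(A) = 418/1207
(x(18) + w(-126))/(o(155) + 29587) = (-2 + 23/24)/(418/1207 + 29587) = -25/(24*35711927/1207) = -25/24*1207/35711927 = -30175/857086248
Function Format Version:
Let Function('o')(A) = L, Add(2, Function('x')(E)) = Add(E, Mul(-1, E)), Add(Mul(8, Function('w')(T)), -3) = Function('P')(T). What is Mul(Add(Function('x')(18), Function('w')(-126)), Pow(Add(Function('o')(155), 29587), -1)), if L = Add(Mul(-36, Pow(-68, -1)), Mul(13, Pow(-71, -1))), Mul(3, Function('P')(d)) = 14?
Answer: Rational(-30175, 857086248) ≈ -3.5206e-5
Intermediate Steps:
Function('P')(d) = Rational(14, 3) (Function('P')(d) = Mul(Rational(1, 3), 14) = Rational(14, 3))
Function('w')(T) = Rational(23, 24) (Function('w')(T) = Add(Rational(3, 8), Mul(Rational(1, 8), Rational(14, 3))) = Add(Rational(3, 8), Rational(7, 12)) = Rational(23, 24))
L = Rational(418, 1207) (L = Add(Mul(-36, Rational(-1, 68)), Mul(13, Rational(-1, 71))) = Add(Rational(9, 17), Rational(-13, 71)) = Rational(418, 1207) ≈ 0.34631)
Function('x')(E) = -2 (Function('x')(E) = Add(-2, Add(E, Mul(-1, E))) = Add(-2, 0) = -2)
Function('o')(A) = Rational(418, 1207)
Mul(Add(Function('x')(18), Function('w')(-126)), Pow(Add(Function('o')(155), 29587), -1)) = Mul(Add(-2, Rational(23, 24)), Pow(Add(Rational(418, 1207), 29587), -1)) = Mul(Rational(-25, 24), Pow(Rational(35711927, 1207), -1)) = Mul(Rational(-25, 24), Rational(1207, 35711927)) = Rational(-30175, 857086248)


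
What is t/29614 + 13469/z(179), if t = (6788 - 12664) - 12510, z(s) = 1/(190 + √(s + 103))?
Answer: 37892732577/14807 + 13469*√282 ≈ 2.7853e+6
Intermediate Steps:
z(s) = 1/(190 + √(103 + s))
t = -18386 (t = -5876 - 12510 = -18386)
t/29614 + 13469/z(179) = -18386/29614 + 13469/(1/(190 + √(103 + 179))) = -18386*1/29614 + 13469/(1/(190 + √282)) = -9193/14807 + 13469*(190 + √282) = -9193/14807 + (2559110 + 13469*√282) = 37892732577/14807 + 13469*√282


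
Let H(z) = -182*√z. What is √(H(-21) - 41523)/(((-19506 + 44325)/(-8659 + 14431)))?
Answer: 1924*√(-41523 - 182*I*√21)/8273 ≈ 0.47591 - 47.392*I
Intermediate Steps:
√(H(-21) - 41523)/(((-19506 + 44325)/(-8659 + 14431))) = √(-182*I*√21 - 41523)/(((-19506 + 44325)/(-8659 + 14431))) = √(-182*I*√21 - 41523)/((24819/5772)) = √(-182*I*√21 - 41523)/((24819*(1/5772))) = √(-41523 - 182*I*√21)/(8273/1924) = √(-41523 - 182*I*√21)*(1924/8273) = 1924*√(-41523 - 182*I*√21)/8273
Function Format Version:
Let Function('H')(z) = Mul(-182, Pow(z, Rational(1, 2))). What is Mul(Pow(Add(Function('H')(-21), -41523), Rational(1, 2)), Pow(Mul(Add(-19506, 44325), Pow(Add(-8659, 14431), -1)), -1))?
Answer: Mul(Rational(1924, 8273), Pow(Add(-41523, Mul(-182, I, Pow(21, Rational(1, 2)))), Rational(1, 2))) ≈ Add(0.47591, Mul(-47.392, I))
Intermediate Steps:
Mul(Pow(Add(Function('H')(-21), -41523), Rational(1, 2)), Pow(Mul(Add(-19506, 44325), Pow(Add(-8659, 14431), -1)), -1)) = Mul(Pow(Add(Mul(-182, Pow(-21, Rational(1, 2))), -41523), Rational(1, 2)), Pow(Mul(Add(-19506, 44325), Pow(Add(-8659, 14431), -1)), -1)) = Mul(Pow(Add(Mul(-182, Mul(I, Pow(21, Rational(1, 2)))), -41523), Rational(1, 2)), Pow(Mul(24819, Pow(5772, -1)), -1)) = Mul(Pow(Add(Mul(-182, I, Pow(21, Rational(1, 2))), -41523), Rational(1, 2)), Pow(Mul(24819, Rational(1, 5772)), -1)) = Mul(Pow(Add(-41523, Mul(-182, I, Pow(21, Rational(1, 2)))), Rational(1, 2)), Pow(Rational(8273, 1924), -1)) = Mul(Pow(Add(-41523, Mul(-182, I, Pow(21, Rational(1, 2)))), Rational(1, 2)), Rational(1924, 8273)) = Mul(Rational(1924, 8273), Pow(Add(-41523, Mul(-182, I, Pow(21, Rational(1, 2)))), Rational(1, 2)))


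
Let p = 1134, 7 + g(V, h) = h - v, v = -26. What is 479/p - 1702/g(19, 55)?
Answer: -25603/1134 ≈ -22.578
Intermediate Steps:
g(V, h) = 19 + h (g(V, h) = -7 + (h - 1*(-26)) = -7 + (h + 26) = -7 + (26 + h) = 19 + h)
479/p - 1702/g(19, 55) = 479/1134 - 1702/(19 + 55) = 479*(1/1134) - 1702/74 = 479/1134 - 1702*1/74 = 479/1134 - 23 = -25603/1134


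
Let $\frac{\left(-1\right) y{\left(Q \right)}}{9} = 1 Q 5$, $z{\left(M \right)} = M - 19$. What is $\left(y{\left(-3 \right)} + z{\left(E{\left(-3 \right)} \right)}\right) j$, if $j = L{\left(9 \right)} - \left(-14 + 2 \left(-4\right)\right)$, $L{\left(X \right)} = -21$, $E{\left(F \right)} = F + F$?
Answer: $110$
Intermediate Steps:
$E{\left(F \right)} = 2 F$
$z{\left(M \right)} = -19 + M$ ($z{\left(M \right)} = M - 19 = -19 + M$)
$j = 1$ ($j = -21 - \left(-14 + 2 \left(-4\right)\right) = -21 - \left(-14 - 8\right) = -21 - -22 = -21 + 22 = 1$)
$y{\left(Q \right)} = - 45 Q$ ($y{\left(Q \right)} = - 9 \cdot 1 Q 5 = - 9 Q 5 = - 9 \cdot 5 Q = - 45 Q$)
$\left(y{\left(-3 \right)} + z{\left(E{\left(-3 \right)} \right)}\right) j = \left(\left(-45\right) \left(-3\right) + \left(-19 + 2 \left(-3\right)\right)\right) 1 = \left(135 - 25\right) 1 = 110 \cdot 1 = 110$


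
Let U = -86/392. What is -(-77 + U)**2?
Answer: -229068225/38416 ≈ -5962.8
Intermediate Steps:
U = -43/196 (U = -86*1/392 = -43/196 ≈ -0.21939)
-(-77 + U)**2 = -(-77 - 43/196)**2 = -(-15135/196)**2 = -1*229068225/38416 = -229068225/38416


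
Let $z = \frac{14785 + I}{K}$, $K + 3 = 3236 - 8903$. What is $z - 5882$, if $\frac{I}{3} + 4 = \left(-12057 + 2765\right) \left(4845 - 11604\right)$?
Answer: $- \frac{221779597}{5670} \approx -39115.0$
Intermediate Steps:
$K = -5670$ ($K = -3 + \left(3236 - 8903\right) = -3 - 5667 = -5670$)
$I = 188413872$ ($I = -12 + 3 \left(-12057 + 2765\right) \left(4845 - 11604\right) = -12 + 3 \left(\left(-9292\right) \left(-6759\right)\right) = -12 + 3 \cdot 62804628 = -12 + 188413884 = 188413872$)
$z = - \frac{188428657}{5670}$ ($z = \frac{14785 + 188413872}{-5670} = 188428657 \left(- \frac{1}{5670}\right) = - \frac{188428657}{5670} \approx -33233.0$)
$z - 5882 = - \frac{188428657}{5670} - 5882 = - \frac{221779597}{5670}$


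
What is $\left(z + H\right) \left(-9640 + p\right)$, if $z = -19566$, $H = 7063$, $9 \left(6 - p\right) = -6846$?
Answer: $\frac{332829860}{3} \approx 1.1094 \cdot 10^{8}$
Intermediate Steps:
$p = \frac{2300}{3}$ ($p = 6 - - \frac{2282}{3} = 6 + \frac{2282}{3} = \frac{2300}{3} \approx 766.67$)
$\left(z + H\right) \left(-9640 + p\right) = \left(-19566 + 7063\right) \left(-9640 + \frac{2300}{3}\right) = \left(-12503\right) \left(- \frac{26620}{3}\right) = \frac{332829860}{3}$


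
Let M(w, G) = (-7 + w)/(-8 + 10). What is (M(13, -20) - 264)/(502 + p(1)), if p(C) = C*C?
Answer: -261/503 ≈ -0.51889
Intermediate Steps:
p(C) = C**2
M(w, G) = -7/2 + w/2 (M(w, G) = (-7 + w)/2 = (-7 + w)*(1/2) = -7/2 + w/2)
(M(13, -20) - 264)/(502 + p(1)) = ((-7/2 + (1/2)*13) - 264)/(502 + 1**2) = ((-7/2 + 13/2) - 264)/(502 + 1) = (3 - 264)/503 = -261*1/503 = -261/503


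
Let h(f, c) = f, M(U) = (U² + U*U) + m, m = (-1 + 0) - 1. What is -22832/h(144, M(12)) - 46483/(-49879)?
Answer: -70758986/448911 ≈ -157.62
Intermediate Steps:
m = -2 (m = -1 - 1 = -2)
M(U) = -2 + 2*U² (M(U) = (U² + U*U) - 2 = (U² + U²) - 2 = 2*U² - 2 = -2 + 2*U²)
-22832/h(144, M(12)) - 46483/(-49879) = -22832/144 - 46483/(-49879) = -22832*1/144 - 46483*(-1/49879) = -1427/9 + 46483/49879 = -70758986/448911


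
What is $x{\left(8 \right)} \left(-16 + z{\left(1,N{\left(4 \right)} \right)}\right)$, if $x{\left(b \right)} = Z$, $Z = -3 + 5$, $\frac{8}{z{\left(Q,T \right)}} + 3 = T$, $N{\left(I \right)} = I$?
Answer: $-16$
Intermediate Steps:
$z{\left(Q,T \right)} = \frac{8}{-3 + T}$
$Z = 2$
$x{\left(b \right)} = 2$
$x{\left(8 \right)} \left(-16 + z{\left(1,N{\left(4 \right)} \right)}\right) = 2 \left(-16 + \frac{8}{-3 + 4}\right) = 2 \left(-16 + \frac{8}{1}\right) = 2 \left(-16 + 8 \cdot 1\right) = 2 \left(-16 + 8\right) = 2 \left(-8\right) = -16$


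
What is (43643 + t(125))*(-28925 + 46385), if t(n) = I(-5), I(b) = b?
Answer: 761919480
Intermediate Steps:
t(n) = -5
(43643 + t(125))*(-28925 + 46385) = (43643 - 5)*(-28925 + 46385) = 43638*17460 = 761919480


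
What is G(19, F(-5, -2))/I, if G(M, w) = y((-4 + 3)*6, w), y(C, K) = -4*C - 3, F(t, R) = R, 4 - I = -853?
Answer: 21/857 ≈ 0.024504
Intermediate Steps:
I = 857 (I = 4 - 1*(-853) = 4 + 853 = 857)
y(C, K) = -3 - 4*C
G(M, w) = 21 (G(M, w) = -3 - 4*(-4 + 3)*6 = -3 - (-4)*6 = -3 - 4*(-6) = -3 + 24 = 21)
G(19, F(-5, -2))/I = 21/857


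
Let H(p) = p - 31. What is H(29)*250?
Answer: -500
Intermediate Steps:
H(p) = -31 + p
H(29)*250 = (-31 + 29)*250 = -2*250 = -500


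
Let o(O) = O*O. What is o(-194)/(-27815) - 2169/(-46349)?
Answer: -1684060229/1289197435 ≈ -1.3063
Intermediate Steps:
o(O) = O²
o(-194)/(-27815) - 2169/(-46349) = (-194)²/(-27815) - 2169/(-46349) = 37636*(-1/27815) - 2169*(-1/46349) = -37636/27815 + 2169/46349 = -1684060229/1289197435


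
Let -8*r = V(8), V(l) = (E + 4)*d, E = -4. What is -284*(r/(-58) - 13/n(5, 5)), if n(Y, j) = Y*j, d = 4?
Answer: 3692/25 ≈ 147.68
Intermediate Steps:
V(l) = 0 (V(l) = (-4 + 4)*4 = 0*4 = 0)
r = 0 (r = -1/8*0 = 0)
-284*(r/(-58) - 13/n(5, 5)) = -284*(0/(-58) - 13/(5*5)) = -284*(0*(-1/58) - 13/25) = -284*(0 - 13*1/25) = -284*(0 - 13/25) = -284*(-13/25) = 3692/25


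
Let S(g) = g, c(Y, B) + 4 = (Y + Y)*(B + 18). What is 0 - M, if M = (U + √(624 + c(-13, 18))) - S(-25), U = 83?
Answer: -108 - 2*I*√79 ≈ -108.0 - 17.776*I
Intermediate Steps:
c(Y, B) = -4 + 2*Y*(18 + B) (c(Y, B) = -4 + (Y + Y)*(B + 18) = -4 + (2*Y)*(18 + B) = -4 + 2*Y*(18 + B))
M = 108 + 2*I*√79 (M = (83 + √(624 + (-4 + 36*(-13) + 2*18*(-13)))) - 1*(-25) = (83 + √(624 + (-4 - 468 - 468))) + 25 = (83 + √(624 - 940)) + 25 = (83 + √(-316)) + 25 = (83 + 2*I*√79) + 25 = 108 + 2*I*√79 ≈ 108.0 + 17.776*I)
0 - M = 0 - (108 + 2*I*√79) = 0 + (-108 - 2*I*√79) = -108 - 2*I*√79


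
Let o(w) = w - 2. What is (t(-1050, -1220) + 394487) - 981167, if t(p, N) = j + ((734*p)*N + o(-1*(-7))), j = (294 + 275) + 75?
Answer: 939667969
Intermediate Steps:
o(w) = -2 + w
j = 644 (j = 569 + 75 = 644)
t(p, N) = 649 + 734*N*p (t(p, N) = 644 + ((734*p)*N + (-2 - 1*(-7))) = 644 + (734*N*p + (-2 + 7)) = 644 + (734*N*p + 5) = 644 + (5 + 734*N*p) = 649 + 734*N*p)
(t(-1050, -1220) + 394487) - 981167 = ((649 + 734*(-1220)*(-1050)) + 394487) - 981167 = ((649 + 940254000) + 394487) - 981167 = (940254649 + 394487) - 981167 = 940649136 - 981167 = 939667969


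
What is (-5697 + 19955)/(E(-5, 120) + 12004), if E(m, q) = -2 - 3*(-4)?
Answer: 7129/6007 ≈ 1.1868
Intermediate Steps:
E(m, q) = 10 (E(m, q) = -2 + 12 = 10)
(-5697 + 19955)/(E(-5, 120) + 12004) = (-5697 + 19955)/(10 + 12004) = 14258/12014 = 14258*(1/12014) = 7129/6007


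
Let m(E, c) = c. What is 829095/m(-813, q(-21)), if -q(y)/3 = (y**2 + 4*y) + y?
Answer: -276365/336 ≈ -822.51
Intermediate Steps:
q(y) = -15*y - 3*y**2 (q(y) = -3*((y**2 + 4*y) + y) = -3*(y**2 + 5*y) = -15*y - 3*y**2)
829095/m(-813, q(-21)) = 829095/((-3*(-21)*(5 - 21))) = 829095/((-3*(-21)*(-16))) = 829095/(-1008) = 829095*(-1/1008) = -276365/336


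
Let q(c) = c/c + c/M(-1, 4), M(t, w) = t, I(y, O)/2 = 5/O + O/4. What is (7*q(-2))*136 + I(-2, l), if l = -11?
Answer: 62691/22 ≈ 2849.6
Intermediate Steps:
I(y, O) = O/2 + 10/O (I(y, O) = 2*(5/O + O/4) = O/2 + 10/O)
q(c) = 1 - c (q(c) = c/c + c/(-1) = 1 + c*(-1) = 1 - c)
(7*q(-2))*136 + I(-2, l) = (7*(1 - 1*(-2)))*136 + ((1/2)*(-11) + 10/(-11)) = (7*(1 + 2))*136 + (-11/2 + 10*(-1/11)) = (7*3)*136 + (-11/2 - 10/11) = 21*136 - 141/22 = 2856 - 141/22 = 62691/22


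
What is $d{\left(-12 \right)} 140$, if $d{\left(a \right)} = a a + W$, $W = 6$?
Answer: $21000$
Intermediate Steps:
$d{\left(a \right)} = 6 + a^{2}$ ($d{\left(a \right)} = a a + 6 = a^{2} + 6 = 6 + a^{2}$)
$d{\left(-12 \right)} 140 = \left(6 + \left(-12\right)^{2}\right) 140 = \left(6 + 144\right) 140 = 150 \cdot 140 = 21000$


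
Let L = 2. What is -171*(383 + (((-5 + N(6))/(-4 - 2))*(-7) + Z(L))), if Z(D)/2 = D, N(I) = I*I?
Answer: -144723/2 ≈ -72362.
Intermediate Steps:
N(I) = I²
Z(D) = 2*D
-171*(383 + (((-5 + N(6))/(-4 - 2))*(-7) + Z(L))) = -171*(383 + (((-5 + 6²)/(-4 - 2))*(-7) + 2*2)) = -171*(383 + (((-5 + 36)/(-6))*(-7) + 4)) = -171*(383 + ((31*(-⅙))*(-7) + 4)) = -171*(383 + (-31/6*(-7) + 4)) = -171*(383 + (217/6 + 4)) = -171*(383 + 241/6) = -171*2539/6 = -144723/2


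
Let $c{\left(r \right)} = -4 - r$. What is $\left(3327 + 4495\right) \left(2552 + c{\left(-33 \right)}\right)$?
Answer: $20188582$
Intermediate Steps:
$\left(3327 + 4495\right) \left(2552 + c{\left(-33 \right)}\right) = \left(3327 + 4495\right) \left(2552 - -29\right) = 7822 \left(2552 + \left(-4 + 33\right)\right) = 7822 \left(2552 + 29\right) = 7822 \cdot 2581 = 20188582$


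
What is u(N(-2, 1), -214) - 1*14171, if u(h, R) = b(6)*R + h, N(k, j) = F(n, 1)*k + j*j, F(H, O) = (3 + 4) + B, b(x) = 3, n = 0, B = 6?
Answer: -14838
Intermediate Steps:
F(H, O) = 13 (F(H, O) = (3 + 4) + 6 = 7 + 6 = 13)
N(k, j) = j² + 13*k (N(k, j) = 13*k + j*j = 13*k + j² = j² + 13*k)
u(h, R) = h + 3*R (u(h, R) = 3*R + h = h + 3*R)
u(N(-2, 1), -214) - 1*14171 = ((1² + 13*(-2)) + 3*(-214)) - 1*14171 = ((1 - 26) - 642) - 14171 = (-25 - 642) - 14171 = -667 - 14171 = -14838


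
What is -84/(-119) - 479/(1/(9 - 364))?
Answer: 2890777/17 ≈ 1.7005e+5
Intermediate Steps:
-84/(-119) - 479/(1/(9 - 364)) = -84*(-1/119) - 479/(1/(-355)) = 12/17 - 479/(-1/355) = 12/17 - 479*(-355) = 12/17 + 170045 = 2890777/17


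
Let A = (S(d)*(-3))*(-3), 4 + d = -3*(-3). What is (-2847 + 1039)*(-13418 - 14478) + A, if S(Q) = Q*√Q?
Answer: 50435968 + 45*√5 ≈ 5.0436e+7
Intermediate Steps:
d = 5 (d = -4 - 3*(-3) = -4 + 9 = 5)
S(Q) = Q^(3/2)
A = 45*√5 (A = (5^(3/2)*(-3))*(-3) = ((5*√5)*(-3))*(-3) = -15*√5*(-3) = 45*√5 ≈ 100.62)
(-2847 + 1039)*(-13418 - 14478) + A = (-2847 + 1039)*(-13418 - 14478) + 45*√5 = -1808*(-27896) + 45*√5 = 50435968 + 45*√5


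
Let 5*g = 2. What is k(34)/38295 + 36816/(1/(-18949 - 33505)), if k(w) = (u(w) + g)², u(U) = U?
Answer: -1848831345942416/957375 ≈ -1.9311e+9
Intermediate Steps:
g = ⅖ (g = (⅕)*2 = ⅖ ≈ 0.40000)
k(w) = (⅖ + w)² (k(w) = (w + ⅖)² = (⅖ + w)²)
k(34)/38295 + 36816/(1/(-18949 - 33505)) = ((2 + 5*34)²/25)/38295 + 36816/(1/(-18949 - 33505)) = ((2 + 170)²/25)*(1/38295) + 36816/(1/(-52454)) = ((1/25)*172²)*(1/38295) + 36816/(-1/52454) = ((1/25)*29584)*(1/38295) + 36816*(-52454) = (29584/25)*(1/38295) - 1931146464 = 29584/957375 - 1931146464 = -1848831345942416/957375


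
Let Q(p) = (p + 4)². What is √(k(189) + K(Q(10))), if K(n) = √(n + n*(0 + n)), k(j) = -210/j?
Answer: √(-10 + 126*√197)/3 ≈ 13.978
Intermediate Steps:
Q(p) = (4 + p)²
K(n) = √(n + n²) (K(n) = √(n + n*n) = √(n + n²))
√(k(189) + K(Q(10))) = √(-210/189 + √((4 + 10)²*(1 + (4 + 10)²))) = √(-210*1/189 + √(14²*(1 + 14²))) = √(-10/9 + √(196*(1 + 196))) = √(-10/9 + √(196*197)) = √(-10/9 + √38612) = √(-10/9 + 14*√197)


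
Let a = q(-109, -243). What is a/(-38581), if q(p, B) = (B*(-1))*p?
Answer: 26487/38581 ≈ 0.68653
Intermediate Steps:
q(p, B) = -B*p (q(p, B) = (-B)*p = -B*p)
a = -26487 (a = -1*(-243)*(-109) = -26487)
a/(-38581) = -26487/(-38581) = -26487*(-1/38581) = 26487/38581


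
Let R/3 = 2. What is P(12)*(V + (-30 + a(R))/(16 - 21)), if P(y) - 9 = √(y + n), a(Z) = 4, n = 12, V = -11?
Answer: -261/5 - 58*√6/5 ≈ -80.614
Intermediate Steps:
R = 6 (R = 3*2 = 6)
P(y) = 9 + √(12 + y) (P(y) = 9 + √(y + 12) = 9 + √(12 + y))
P(12)*(V + (-30 + a(R))/(16 - 21)) = (9 + √(12 + 12))*(-11 + (-30 + 4)/(16 - 21)) = (9 + √24)*(-11 - 26/(-5)) = (9 + 2*√6)*(-11 - 26*(-⅕)) = (9 + 2*√6)*(-11 + 26/5) = (9 + 2*√6)*(-29/5) = -261/5 - 58*√6/5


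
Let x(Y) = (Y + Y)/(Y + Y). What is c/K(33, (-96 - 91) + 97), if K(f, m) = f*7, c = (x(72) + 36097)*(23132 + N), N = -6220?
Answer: 87212768/33 ≈ 2.6428e+6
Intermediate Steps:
x(Y) = 1 (x(Y) = (2*Y)/((2*Y)) = (2*Y)*(1/(2*Y)) = 1)
c = 610489376 (c = (1 + 36097)*(23132 - 6220) = 36098*16912 = 610489376)
K(f, m) = 7*f
c/K(33, (-96 - 91) + 97) = 610489376/((7*33)) = 610489376/231 = 610489376*(1/231) = 87212768/33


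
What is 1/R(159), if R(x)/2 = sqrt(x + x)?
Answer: sqrt(318)/636 ≈ 0.028039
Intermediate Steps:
R(x) = 2*sqrt(2)*sqrt(x) (R(x) = 2*sqrt(x + x) = 2*sqrt(2*x) = 2*(sqrt(2)*sqrt(x)) = 2*sqrt(2)*sqrt(x))
1/R(159) = 1/(2*sqrt(2)*sqrt(159)) = 1/(2*sqrt(318)) = sqrt(318)/636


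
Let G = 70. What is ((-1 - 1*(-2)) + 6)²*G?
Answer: 3430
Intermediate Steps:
((-1 - 1*(-2)) + 6)²*G = ((-1 - 1*(-2)) + 6)²*70 = ((-1 + 2) + 6)²*70 = (1 + 6)²*70 = 7²*70 = 49*70 = 3430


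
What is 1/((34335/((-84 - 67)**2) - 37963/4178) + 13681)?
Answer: 95262578/1302565186885 ≈ 7.3135e-5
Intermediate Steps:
1/((34335/((-84 - 67)**2) - 37963/4178) + 13681) = 1/((34335/((-151)**2) - 37963*1/4178) + 13681) = 1/((34335/22801 - 37963/4178) + 13681) = 1/(-722142733/95262578 + 13681) = 1/(1302565186885/95262578) = 95262578/1302565186885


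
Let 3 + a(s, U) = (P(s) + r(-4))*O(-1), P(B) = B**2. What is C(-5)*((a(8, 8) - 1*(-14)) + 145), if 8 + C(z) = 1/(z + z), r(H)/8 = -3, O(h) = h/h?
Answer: -7938/5 ≈ -1587.6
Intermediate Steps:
O(h) = 1
r(H) = -24 (r(H) = 8*(-3) = -24)
C(z) = -8 + 1/(2*z) (C(z) = -8 + 1/(z + z) = -8 + 1/(2*z))
a(s, U) = -27 + s**2 (a(s, U) = -3 + (s**2 - 24)*1 = -3 + (-24 + s**2)*1 = -3 + (-24 + s**2) = -27 + s**2)
C(-5)*((a(8, 8) - 1*(-14)) + 145) = (-8 + (1/2)/(-5))*(((-27 + 8**2) - 1*(-14)) + 145) = (-8 + (1/2)*(-1/5))*(((-27 + 64) + 14) + 145) = (-8 - 1/10)*((37 + 14) + 145) = -81*(51 + 145)/10 = -81/10*196 = -7938/5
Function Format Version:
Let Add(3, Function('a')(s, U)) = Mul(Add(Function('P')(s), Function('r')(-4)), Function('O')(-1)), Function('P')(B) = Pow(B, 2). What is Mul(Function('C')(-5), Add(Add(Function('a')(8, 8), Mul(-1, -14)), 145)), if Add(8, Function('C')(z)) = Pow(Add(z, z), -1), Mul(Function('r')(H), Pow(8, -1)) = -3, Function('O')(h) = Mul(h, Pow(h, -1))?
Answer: Rational(-7938, 5) ≈ -1587.6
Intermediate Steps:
Function('O')(h) = 1
Function('r')(H) = -24 (Function('r')(H) = Mul(8, -3) = -24)
Function('C')(z) = Add(-8, Mul(Rational(1, 2), Pow(z, -1))) (Function('C')(z) = Add(-8, Pow(Add(z, z), -1)) = Add(-8, Pow(Mul(2, z), -1)) = Add(-8, Mul(Rational(1, 2), Pow(z, -1))))
Function('a')(s, U) = Add(-27, Pow(s, 2)) (Function('a')(s, U) = Add(-3, Mul(Add(Pow(s, 2), -24), 1)) = Add(-3, Mul(Add(-24, Pow(s, 2)), 1)) = Add(-3, Add(-24, Pow(s, 2))) = Add(-27, Pow(s, 2)))
Mul(Function('C')(-5), Add(Add(Function('a')(8, 8), Mul(-1, -14)), 145)) = Mul(Add(-8, Mul(Rational(1, 2), Pow(-5, -1))), Add(Add(Add(-27, Pow(8, 2)), Mul(-1, -14)), 145)) = Mul(Add(-8, Mul(Rational(1, 2), Rational(-1, 5))), Add(Add(Add(-27, 64), 14), 145)) = Mul(Add(-8, Rational(-1, 10)), Add(Add(37, 14), 145)) = Mul(Rational(-81, 10), Add(51, 145)) = Mul(Rational(-81, 10), 196) = Rational(-7938, 5)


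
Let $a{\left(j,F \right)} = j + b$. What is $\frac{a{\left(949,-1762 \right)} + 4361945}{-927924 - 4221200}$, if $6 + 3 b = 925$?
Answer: $- \frac{13089601}{15447372} \approx -0.84737$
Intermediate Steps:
$b = \frac{919}{3}$ ($b = -2 + \frac{1}{3} \cdot 925 = -2 + \frac{925}{3} = \frac{919}{3} \approx 306.33$)
$a{\left(j,F \right)} = \frac{919}{3} + j$ ($a{\left(j,F \right)} = j + \frac{919}{3} = \frac{919}{3} + j$)
$\frac{a{\left(949,-1762 \right)} + 4361945}{-927924 - 4221200} = \frac{\left(\frac{919}{3} + 949\right) + 4361945}{-927924 - 4221200} = \frac{\frac{3766}{3} + 4361945}{-5149124} = \frac{13089601}{3} \left(- \frac{1}{5149124}\right) = - \frac{13089601}{15447372}$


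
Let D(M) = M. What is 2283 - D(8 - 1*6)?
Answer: 2281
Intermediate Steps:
2283 - D(8 - 1*6) = 2283 - (8 - 1*6) = 2283 - (8 - 6) = 2283 - 1*2 = 2283 - 2 = 2281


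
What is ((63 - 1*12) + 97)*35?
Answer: 5180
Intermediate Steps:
((63 - 1*12) + 97)*35 = ((63 - 12) + 97)*35 = (51 + 97)*35 = 148*35 = 5180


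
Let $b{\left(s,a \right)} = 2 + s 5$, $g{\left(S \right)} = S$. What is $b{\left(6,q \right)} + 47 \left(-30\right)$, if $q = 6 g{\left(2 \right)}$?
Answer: $-1378$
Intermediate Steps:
$q = 12$ ($q = 6 \cdot 2 = 12$)
$b{\left(s,a \right)} = 2 + 5 s$
$b{\left(6,q \right)} + 47 \left(-30\right) = \left(2 + 5 \cdot 6\right) + 47 \left(-30\right) = \left(2 + 30\right) - 1410 = 32 - 1410 = -1378$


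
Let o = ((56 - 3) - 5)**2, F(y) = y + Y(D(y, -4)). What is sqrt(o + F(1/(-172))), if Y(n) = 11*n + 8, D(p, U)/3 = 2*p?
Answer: sqrt(17096671)/86 ≈ 48.079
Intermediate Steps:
D(p, U) = 6*p (D(p, U) = 3*(2*p) = 6*p)
Y(n) = 8 + 11*n
F(y) = 8 + 67*y (F(y) = y + (8 + 11*(6*y)) = y + (8 + 66*y) = 8 + 67*y)
o = 2304 (o = (53 - 5)**2 = 48**2 = 2304)
sqrt(o + F(1/(-172))) = sqrt(2304 + (8 + 67/(-172))) = sqrt(2304 + (8 + 67*(-1/172))) = sqrt(2304 + (8 - 67/172)) = sqrt(2304 + 1309/172) = sqrt(397597/172) = sqrt(17096671)/86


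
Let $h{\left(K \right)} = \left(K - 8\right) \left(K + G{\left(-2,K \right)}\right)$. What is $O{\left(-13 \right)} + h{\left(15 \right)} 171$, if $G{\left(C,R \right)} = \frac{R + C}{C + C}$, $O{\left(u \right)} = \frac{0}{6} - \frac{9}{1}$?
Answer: $\frac{56223}{4} \approx 14056.0$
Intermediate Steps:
$O{\left(u \right)} = -9$ ($O{\left(u \right)} = 0 \cdot \frac{1}{6} - 9 = 0 - 9 = -9$)
$G{\left(C,R \right)} = \frac{C + R}{2 C}$
$h{\left(K \right)} = \left(\frac{1}{2} + \frac{3 K}{4}\right) \left(-8 + K\right)$ ($h{\left(K \right)} = \left(K - 8\right) \left(K + \frac{-2 + K}{2 \left(-2\right)}\right) = \left(-8 + K\right) \left(K + \frac{1}{2} \left(- \frac{1}{2}\right) \left(-2 + K\right)\right) = \left(-8 + K\right) \left(K - \left(- \frac{1}{2} + \frac{K}{4}\right)\right) = \left(-8 + K\right) \left(\frac{1}{2} + \frac{3 K}{4}\right) = \left(\frac{1}{2} + \frac{3 K}{4}\right) \left(-8 + K\right)$)
$O{\left(-13 \right)} + h{\left(15 \right)} 171 = -9 + \left(-4 - \frac{165}{2} + \frac{3 \cdot 15^{2}}{4}\right) 171 = -9 + \left(-4 - \frac{165}{2} + \frac{3}{4} \cdot 225\right) 171 = -9 + \left(-4 - \frac{165}{2} + \frac{675}{4}\right) 171 = -9 + \frac{329}{4} \cdot 171 = -9 + \frac{56259}{4} = \frac{56223}{4}$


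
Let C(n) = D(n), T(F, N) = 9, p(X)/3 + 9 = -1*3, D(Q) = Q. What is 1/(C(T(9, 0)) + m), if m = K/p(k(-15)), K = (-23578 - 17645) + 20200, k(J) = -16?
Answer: 36/21347 ≈ 0.0016864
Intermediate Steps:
p(X) = -36 (p(X) = -27 + 3*(-1*3) = -27 + 3*(-3) = -27 - 9 = -36)
C(n) = n
K = -21023 (K = -41223 + 20200 = -21023)
m = 21023/36 (m = -21023/(-36) = -21023*(-1/36) = 21023/36 ≈ 583.97)
1/(C(T(9, 0)) + m) = 1/(9 + 21023/36) = 1/(21347/36) = 36/21347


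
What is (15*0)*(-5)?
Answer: 0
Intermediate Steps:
(15*0)*(-5) = 0*(-5) = 0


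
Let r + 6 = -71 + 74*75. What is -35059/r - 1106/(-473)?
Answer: -10529769/2588729 ≈ -4.0675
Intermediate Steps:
r = 5473 (r = -6 + (-71 + 74*75) = -6 + (-71 + 5550) = -6 + 5479 = 5473)
-35059/r - 1106/(-473) = -35059/5473 - 1106/(-473) = -35059*1/5473 - 1106*(-1/473) = -35059/5473 + 1106/473 = -10529769/2588729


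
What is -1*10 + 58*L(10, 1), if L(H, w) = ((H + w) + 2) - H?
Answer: 164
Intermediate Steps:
L(H, w) = 2 + w (L(H, w) = (2 + H + w) - H = 2 + w)
-1*10 + 58*L(10, 1) = -1*10 + 58*(2 + 1) = -10 + 58*3 = -10 + 174 = 164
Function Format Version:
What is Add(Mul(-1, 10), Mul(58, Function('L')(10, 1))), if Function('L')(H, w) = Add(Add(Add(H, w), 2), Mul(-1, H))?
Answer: 164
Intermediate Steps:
Function('L')(H, w) = Add(2, w) (Function('L')(H, w) = Add(Add(2, H, w), Mul(-1, H)) = Add(2, w))
Add(Mul(-1, 10), Mul(58, Function('L')(10, 1))) = Add(Mul(-1, 10), Mul(58, Add(2, 1))) = Add(-10, Mul(58, 3)) = Add(-10, 174) = 164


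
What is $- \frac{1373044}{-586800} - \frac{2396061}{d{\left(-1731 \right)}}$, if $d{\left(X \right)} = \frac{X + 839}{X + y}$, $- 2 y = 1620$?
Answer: $- \frac{55822915853618}{8178525} \approx -6.8256 \cdot 10^{6}$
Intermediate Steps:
$y = -810$ ($y = \left(- \frac{1}{2}\right) 1620 = -810$)
$d{\left(X \right)} = \frac{839 + X}{-810 + X}$ ($d{\left(X \right)} = \frac{X + 839}{X - 810} = \frac{839 + X}{-810 + X}$)
$- \frac{1373044}{-586800} - \frac{2396061}{d{\left(-1731 \right)}} = - \frac{1373044}{-586800} - \frac{2396061}{\frac{1}{-810 - 1731} \left(839 - 1731\right)} = \left(-1373044\right) \left(- \frac{1}{586800}\right) - \frac{2396061}{\frac{1}{-2541} \left(-892\right)} = \frac{343261}{146700} - \frac{2396061}{\left(- \frac{1}{2541}\right) \left(-892\right)} = \frac{343261}{146700} - \frac{2396061}{\frac{892}{2541}} = \frac{343261}{146700} - \frac{6088391001}{892} = - \frac{55822915853618}{8178525}$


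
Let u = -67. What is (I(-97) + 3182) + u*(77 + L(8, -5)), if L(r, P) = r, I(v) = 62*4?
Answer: -2265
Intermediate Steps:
I(v) = 248
(I(-97) + 3182) + u*(77 + L(8, -5)) = (248 + 3182) - 67*(77 + 8) = 3430 - 67*85 = 3430 - 5695 = -2265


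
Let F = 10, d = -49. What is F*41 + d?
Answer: 361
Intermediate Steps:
F*41 + d = 10*41 - 49 = 410 - 49 = 361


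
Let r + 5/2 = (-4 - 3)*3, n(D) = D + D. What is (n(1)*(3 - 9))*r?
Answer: 282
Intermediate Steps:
n(D) = 2*D
r = -47/2 (r = -5/2 + (-4 - 3)*3 = -5/2 - 7*3 = -5/2 - 21 = -47/2 ≈ -23.500)
(n(1)*(3 - 9))*r = ((2*1)*(3 - 9))*(-47/2) = (2*(-6))*(-47/2) = -12*(-47/2) = 282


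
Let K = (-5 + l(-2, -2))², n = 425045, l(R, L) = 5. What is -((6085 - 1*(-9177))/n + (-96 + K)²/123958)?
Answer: -2904530858/26343864055 ≈ -0.11025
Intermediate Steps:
K = 0 (K = (-5 + 5)² = 0² = 0)
-((6085 - 1*(-9177))/n + (-96 + K)²/123958) = -((6085 - 1*(-9177))/425045 + (-96 + 0)²/123958) = -((6085 + 9177)*(1/425045) + (-96)²*(1/123958)) = -(15262*(1/425045) + 9216*(1/123958)) = -(15262/425045 + 4608/61979) = -1*2904530858/26343864055 = -2904530858/26343864055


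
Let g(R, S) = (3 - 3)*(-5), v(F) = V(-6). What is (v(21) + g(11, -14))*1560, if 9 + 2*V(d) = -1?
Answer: -7800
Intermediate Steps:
V(d) = -5 (V(d) = -9/2 + (½)*(-1) = -9/2 - ½ = -5)
v(F) = -5
g(R, S) = 0 (g(R, S) = 0*(-5) = 0)
(v(21) + g(11, -14))*1560 = (-5 + 0)*1560 = -5*1560 = -7800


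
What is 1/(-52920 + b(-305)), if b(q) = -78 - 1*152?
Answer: -1/53150 ≈ -1.8815e-5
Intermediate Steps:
b(q) = -230 (b(q) = -78 - 152 = -230)
1/(-52920 + b(-305)) = 1/(-52920 - 230) = 1/(-53150) = -1/53150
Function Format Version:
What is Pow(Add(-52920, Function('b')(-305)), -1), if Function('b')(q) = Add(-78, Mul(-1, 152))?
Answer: Rational(-1, 53150) ≈ -1.8815e-5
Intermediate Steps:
Function('b')(q) = -230 (Function('b')(q) = Add(-78, -152) = -230)
Pow(Add(-52920, Function('b')(-305)), -1) = Pow(Add(-52920, -230), -1) = Pow(-53150, -1) = Rational(-1, 53150)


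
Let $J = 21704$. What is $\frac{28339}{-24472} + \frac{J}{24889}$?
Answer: $- \frac{174189083}{609083608} \approx -0.28599$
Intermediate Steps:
$\frac{28339}{-24472} + \frac{J}{24889} = \frac{28339}{-24472} + \frac{21704}{24889} = 28339 \left(- \frac{1}{24472}\right) + 21704 \cdot \frac{1}{24889} = - \frac{28339}{24472} + \frac{21704}{24889} = - \frac{174189083}{609083608}$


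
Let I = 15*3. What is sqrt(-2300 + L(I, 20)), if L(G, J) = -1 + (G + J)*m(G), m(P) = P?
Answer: 4*sqrt(39) ≈ 24.980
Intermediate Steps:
I = 45
L(G, J) = -1 + G*(G + J) (L(G, J) = -1 + (G + J)*G = -1 + G*(G + J))
sqrt(-2300 + L(I, 20)) = sqrt(-2300 + (-1 + 45**2 + 45*20)) = sqrt(-2300 + (-1 + 2025 + 900)) = sqrt(-2300 + 2924) = sqrt(624) = 4*sqrt(39)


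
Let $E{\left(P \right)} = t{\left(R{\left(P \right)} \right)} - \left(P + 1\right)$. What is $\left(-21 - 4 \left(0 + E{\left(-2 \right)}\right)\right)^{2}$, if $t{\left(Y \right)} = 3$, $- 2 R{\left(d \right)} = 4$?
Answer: $1369$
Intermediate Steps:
$R{\left(d \right)} = -2$ ($R{\left(d \right)} = \left(- \frac{1}{2}\right) 4 = -2$)
$E{\left(P \right)} = 2 - P$ ($E{\left(P \right)} = 3 - \left(P + 1\right) = 3 - \left(1 + P\right) = 2 - P$)
$\left(-21 - 4 \left(0 + E{\left(-2 \right)}\right)\right)^{2} = \left(-21 - 4 \left(0 + \left(2 - -2\right)\right)\right)^{2} = \left(-21 - 4 \left(0 + \left(2 + 2\right)\right)\right)^{2} = \left(-21 - 4 \left(0 + 4\right)\right)^{2} = \left(-21 - 16\right)^{2} = \left(-37\right)^{2} = 1369$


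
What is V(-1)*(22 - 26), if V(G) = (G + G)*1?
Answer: 8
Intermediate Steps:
V(G) = 2*G (V(G) = (2*G)*1 = 2*G)
V(-1)*(22 - 26) = (2*(-1))*(22 - 26) = -2*(-4) = 8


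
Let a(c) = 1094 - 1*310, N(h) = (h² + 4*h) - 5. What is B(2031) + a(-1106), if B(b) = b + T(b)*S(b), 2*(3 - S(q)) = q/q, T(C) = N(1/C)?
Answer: 11560223515/4124961 ≈ 2802.5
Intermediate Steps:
N(h) = -5 + h² + 4*h
T(C) = -5 + C⁻² + 4/C (T(C) = -5 + (1/C)² + 4/C = -5 + C⁻² + 4/C)
a(c) = 784 (a(c) = 1094 - 310 = 784)
S(q) = 5/2 (S(q) = 3 - q/(2*q) = 3 - ½*1 = 3 - ½ = 5/2)
B(b) = -25/2 + b + 10/b + 5/(2*b²) (B(b) = b + (-5 + b⁻² + 4/b)*(5/2) = b + (-25/2 + 10/b + 5/(2*b²)) = -25/2 + b + 10/b + 5/(2*b²))
B(2031) + a(-1106) = (-25/2 + 2031 + 10/2031 + (5/2)/2031²) + 784 = (-25/2 + 2031 + 10*(1/2031) + (5/2)*(1/4124961)) + 784 = (-25/2 + 2031 + 10/2031 + 5/8249922) + 784 = 8326254091/4124961 + 784 = 11560223515/4124961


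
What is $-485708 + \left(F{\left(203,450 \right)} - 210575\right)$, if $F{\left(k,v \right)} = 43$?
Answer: $-696240$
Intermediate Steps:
$-485708 + \left(F{\left(203,450 \right)} - 210575\right) = -485708 + \left(43 - 210575\right) = -485708 - 210532 = -696240$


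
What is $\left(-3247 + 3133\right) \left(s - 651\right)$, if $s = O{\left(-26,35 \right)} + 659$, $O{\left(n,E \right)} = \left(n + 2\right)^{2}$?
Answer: $-66576$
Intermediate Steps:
$O{\left(n,E \right)} = \left(2 + n\right)^{2}$
$s = 1235$ ($s = \left(2 - 26\right)^{2} + 659 = \left(-24\right)^{2} + 659 = 576 + 659 = 1235$)
$\left(-3247 + 3133\right) \left(s - 651\right) = \left(-3247 + 3133\right) \left(1235 - 651\right) = \left(-114\right) 584 = -66576$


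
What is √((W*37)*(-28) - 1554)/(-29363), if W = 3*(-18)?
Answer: -7*√1110/29363 ≈ -0.0079425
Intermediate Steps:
W = -54
√((W*37)*(-28) - 1554)/(-29363) = √(-54*37*(-28) - 1554)/(-29363) = √(-1998*(-28) - 1554)*(-1/29363) = √(55944 - 1554)*(-1/29363) = √54390*(-1/29363) = (7*√1110)*(-1/29363) = -7*√1110/29363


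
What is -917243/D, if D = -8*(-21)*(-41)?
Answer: 917243/6888 ≈ 133.17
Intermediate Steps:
D = -6888 (D = 168*(-41) = -6888)
-917243/D = -917243/(-6888) = -917243*(-1/6888) = 917243/6888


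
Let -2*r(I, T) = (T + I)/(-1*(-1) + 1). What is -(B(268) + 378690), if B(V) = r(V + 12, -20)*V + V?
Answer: -361538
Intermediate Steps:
r(I, T) = -I/4 - T/4 (r(I, T) = -(T + I)/(2*(-1*(-1) + 1)) = -(I + T)/(2*(1 + 1)) = -(I + T)/(2*2) = -(I/2 + T/2)/2 = -I/4 - T/4)
B(V) = V + V*(2 - V/4) (B(V) = (-(V + 12)/4 - ¼*(-20))*V + V = (-(12 + V)/4 + 5)*V + V = ((-3 - V/4) + 5)*V + V = (2 - V/4)*V + V = V*(2 - V/4) + V = V + V*(2 - V/4))
-(B(268) + 378690) = -((¼)*268*(12 - 1*268) + 378690) = -((¼)*268*(12 - 268) + 378690) = -((¼)*268*(-256) + 378690) = -(-17152 + 378690) = -1*361538 = -361538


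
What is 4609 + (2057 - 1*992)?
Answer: 5674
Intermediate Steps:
4609 + (2057 - 1*992) = 4609 + (2057 - 992) = 4609 + 1065 = 5674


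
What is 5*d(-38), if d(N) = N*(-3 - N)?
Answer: -6650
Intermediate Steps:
5*d(-38) = 5*(-1*(-38)*(3 - 38)) = 5*(-1*(-38)*(-35)) = 5*(-1330) = -6650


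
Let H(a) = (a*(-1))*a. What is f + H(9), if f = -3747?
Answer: -3828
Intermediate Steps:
H(a) = -a**2 (H(a) = (-a)*a = -a**2)
f + H(9) = -3747 - 1*9**2 = -3747 - 1*81 = -3747 - 81 = -3828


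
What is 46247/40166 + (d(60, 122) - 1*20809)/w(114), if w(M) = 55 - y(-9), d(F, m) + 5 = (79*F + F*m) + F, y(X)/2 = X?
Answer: -345827173/2932118 ≈ -117.94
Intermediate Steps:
y(X) = 2*X
d(F, m) = -5 + 80*F + F*m (d(F, m) = -5 + ((79*F + F*m) + F) = -5 + (80*F + F*m) = -5 + 80*F + F*m)
w(M) = 73 (w(M) = 55 - 2*(-9) = 55 - 1*(-18) = 55 + 18 = 73)
46247/40166 + (d(60, 122) - 1*20809)/w(114) = 46247/40166 + ((-5 + 80*60 + 60*122) - 1*20809)/73 = 46247*(1/40166) + ((-5 + 4800 + 7320) - 20809)*(1/73) = 46247/40166 + (12115 - 20809)*(1/73) = 46247/40166 - 8694*1/73 = 46247/40166 - 8694/73 = -345827173/2932118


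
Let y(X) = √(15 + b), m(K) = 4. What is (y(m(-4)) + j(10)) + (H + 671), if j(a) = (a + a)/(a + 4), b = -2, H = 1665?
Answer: 16362/7 + √13 ≈ 2341.0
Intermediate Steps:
j(a) = 2*a/(4 + a) (j(a) = (2*a)/(4 + a) = 2*a/(4 + a))
y(X) = √13 (y(X) = √(15 - 2) = √13)
(y(m(-4)) + j(10)) + (H + 671) = (√13 + 2*10/(4 + 10)) + (1665 + 671) = (√13 + 2*10/14) + 2336 = (√13 + 2*10*(1/14)) + 2336 = (√13 + 10/7) + 2336 = (10/7 + √13) + 2336 = 16362/7 + √13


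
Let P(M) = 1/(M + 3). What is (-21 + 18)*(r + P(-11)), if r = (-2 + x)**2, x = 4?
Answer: -93/8 ≈ -11.625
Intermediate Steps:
P(M) = 1/(3 + M)
r = 4 (r = (-2 + 4)**2 = 2**2 = 4)
(-21 + 18)*(r + P(-11)) = (-21 + 18)*(4 + 1/(3 - 11)) = -3*(4 + 1/(-8)) = -3*(4 - 1/8) = -3*31/8 = -93/8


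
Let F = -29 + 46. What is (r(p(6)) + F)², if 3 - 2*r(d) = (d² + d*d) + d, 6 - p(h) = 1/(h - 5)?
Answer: 81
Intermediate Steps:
p(h) = 6 - 1/(-5 + h) (p(h) = 6 - 1/(h - 5) = 6 - 1/(-5 + h))
r(d) = 3/2 - d² - d/2 (r(d) = 3/2 - ((d² + d*d) + d)/2 = 3/2 - ((d² + d²) + d)/2 = 3/2 - (2*d² + d)/2 = 3/2 - (d + 2*d²)/2 = 3/2 + (-d² - d/2) = 3/2 - d² - d/2)
F = 17
(r(p(6)) + F)² = ((3/2 - ((-31 + 6*6)/(-5 + 6))² - (-31 + 6*6)/(2*(-5 + 6))) + 17)² = ((3/2 - ((-31 + 36)/1)² - (-31 + 36)/(2*1)) + 17)² = ((3/2 - (1*5)² - 5/2) + 17)² = ((3/2 - 1*5² - ½*5) + 17)² = ((3/2 - 1*25 - 5/2) + 17)² = ((3/2 - 25 - 5/2) + 17)² = (-26 + 17)² = (-9)² = 81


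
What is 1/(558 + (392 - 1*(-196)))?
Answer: 1/1146 ≈ 0.00087260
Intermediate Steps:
1/(558 + (392 - 1*(-196))) = 1/(558 + (392 + 196)) = 1/(558 + 588) = 1/1146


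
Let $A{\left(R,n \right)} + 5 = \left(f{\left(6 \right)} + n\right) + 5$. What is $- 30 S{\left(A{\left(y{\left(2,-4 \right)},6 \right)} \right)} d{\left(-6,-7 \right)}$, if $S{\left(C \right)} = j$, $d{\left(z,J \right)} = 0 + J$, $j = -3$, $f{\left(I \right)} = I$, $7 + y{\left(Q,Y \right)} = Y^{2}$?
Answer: $-630$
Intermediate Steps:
$y{\left(Q,Y \right)} = -7 + Y^{2}$
$A{\left(R,n \right)} = 6 + n$ ($A{\left(R,n \right)} = -5 + \left(\left(6 + n\right) + 5\right) = -5 + \left(11 + n\right) = 6 + n$)
$d{\left(z,J \right)} = J$
$S{\left(C \right)} = -3$
$- 30 S{\left(A{\left(y{\left(2,-4 \right)},6 \right)} \right)} d{\left(-6,-7 \right)} = \left(-30\right) \left(-3\right) \left(-7\right) = 90 \left(-7\right) = -630$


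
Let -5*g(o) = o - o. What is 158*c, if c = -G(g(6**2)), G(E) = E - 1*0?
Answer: 0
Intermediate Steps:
g(o) = 0 (g(o) = -(o - o)/5 = -1/5*0 = 0)
G(E) = E (G(E) = E + 0 = E)
c = 0 (c = -1*0 = 0)
158*c = 158*0 = 0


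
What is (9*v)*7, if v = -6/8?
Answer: -189/4 ≈ -47.250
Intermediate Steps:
v = -¾ (v = -6*⅛ = -¾ ≈ -0.75000)
(9*v)*7 = (9*(-¾))*7 = -27/4*7 = -189/4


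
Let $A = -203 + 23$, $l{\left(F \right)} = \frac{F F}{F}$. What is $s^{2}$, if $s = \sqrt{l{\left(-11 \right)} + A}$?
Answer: $-191$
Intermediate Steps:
$l{\left(F \right)} = F$ ($l{\left(F \right)} = \frac{F^{2}}{F} = F$)
$A = -180$
$s = i \sqrt{191}$ ($s = \sqrt{-11 - 180} = \sqrt{-191} = i \sqrt{191} \approx 13.82 i$)
$s^{2} = \left(i \sqrt{191}\right)^{2} = -191$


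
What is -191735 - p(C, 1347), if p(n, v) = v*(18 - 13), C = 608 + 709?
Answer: -198470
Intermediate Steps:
C = 1317
p(n, v) = 5*v (p(n, v) = v*5 = 5*v)
-191735 - p(C, 1347) = -191735 - 5*1347 = -191735 - 1*6735 = -191735 - 6735 = -198470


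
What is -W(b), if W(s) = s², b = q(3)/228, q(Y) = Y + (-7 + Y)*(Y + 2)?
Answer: -289/51984 ≈ -0.0055594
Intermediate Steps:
q(Y) = Y + (-7 + Y)*(2 + Y)
b = -17/228 (b = (-14 + 3² - 4*3)/228 = (-14 + 9 - 12)*(1/228) = -17*1/228 = -17/228 ≈ -0.074561)
-W(b) = -(-17/228)² = -1*289/51984 = -289/51984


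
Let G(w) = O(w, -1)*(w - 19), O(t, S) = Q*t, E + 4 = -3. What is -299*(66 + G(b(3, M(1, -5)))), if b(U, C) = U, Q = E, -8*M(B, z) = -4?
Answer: -120198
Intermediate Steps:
E = -7 (E = -4 - 3 = -7)
M(B, z) = ½ (M(B, z) = -⅛*(-4) = ½)
Q = -7
O(t, S) = -7*t
G(w) = -7*w*(-19 + w) (G(w) = (-7*w)*(w - 19) = (-7*w)*(-19 + w) = -7*w*(-19 + w))
-299*(66 + G(b(3, M(1, -5)))) = -299*(66 + 7*3*(19 - 1*3)) = -299*(66 + 7*3*(19 - 3)) = -299*(66 + 7*3*16) = -299*(66 + 336) = -299*402 = -120198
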